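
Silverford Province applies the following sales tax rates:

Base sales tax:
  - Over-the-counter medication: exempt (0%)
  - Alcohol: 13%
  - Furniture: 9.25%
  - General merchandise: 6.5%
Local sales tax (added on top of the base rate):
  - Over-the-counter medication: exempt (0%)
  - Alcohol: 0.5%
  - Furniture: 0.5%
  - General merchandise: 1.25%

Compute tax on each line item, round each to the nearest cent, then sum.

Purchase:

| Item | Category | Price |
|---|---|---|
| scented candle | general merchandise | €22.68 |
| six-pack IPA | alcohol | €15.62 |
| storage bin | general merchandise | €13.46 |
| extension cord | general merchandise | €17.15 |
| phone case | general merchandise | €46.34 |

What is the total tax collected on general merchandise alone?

€7.72

Scented candle €22.68: general merchandise → 6.5% + 1.25% local = 7.75% → €1.76
Storage bin €13.46: general merchandise → 6.5% + 1.25% local = 7.75% → €1.04
Extension cord €17.15: general merchandise → 6.5% + 1.25% local = 7.75% → €1.33
Phone case €46.34: general merchandise → 6.5% + 1.25% local = 7.75% → €3.59
Tax on general merchandise = €1.76 + €1.04 + €1.33 + €3.59 = €7.72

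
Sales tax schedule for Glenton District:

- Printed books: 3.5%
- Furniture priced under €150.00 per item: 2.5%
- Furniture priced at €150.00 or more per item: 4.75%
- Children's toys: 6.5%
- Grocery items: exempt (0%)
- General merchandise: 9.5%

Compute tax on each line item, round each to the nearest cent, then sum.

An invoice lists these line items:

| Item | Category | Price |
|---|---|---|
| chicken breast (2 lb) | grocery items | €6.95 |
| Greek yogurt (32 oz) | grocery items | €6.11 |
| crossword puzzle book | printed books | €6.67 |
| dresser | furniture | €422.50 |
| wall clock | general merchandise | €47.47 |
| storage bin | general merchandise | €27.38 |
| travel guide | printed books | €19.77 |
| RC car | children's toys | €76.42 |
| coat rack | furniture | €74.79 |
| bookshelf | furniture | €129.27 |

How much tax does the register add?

€38.17

Chicken breast (2 lb) €6.95: grocery items → 0% → €0.00
Greek yogurt (32 oz) €6.11: grocery items → 0% → €0.00
Crossword puzzle book €6.67: printed books → 3.5% → €0.23
Dresser €422.50: furniture, €150.00 or more → 4.75% → €20.07
Wall clock €47.47: general merchandise → 9.5% → €4.51
Storage bin €27.38: general merchandise → 9.5% → €2.60
Travel guide €19.77: printed books → 3.5% → €0.69
RC car €76.42: children's toys → 6.5% → €4.97
Coat rack €74.79: furniture, under €150.00 → 2.5% → €1.87
Bookshelf €129.27: furniture, under €150.00 → 2.5% → €3.23
Total tax = €0.23 + €20.07 + €4.51 + €2.60 + €0.69 + €4.97 + €1.87 + €3.23 = €38.17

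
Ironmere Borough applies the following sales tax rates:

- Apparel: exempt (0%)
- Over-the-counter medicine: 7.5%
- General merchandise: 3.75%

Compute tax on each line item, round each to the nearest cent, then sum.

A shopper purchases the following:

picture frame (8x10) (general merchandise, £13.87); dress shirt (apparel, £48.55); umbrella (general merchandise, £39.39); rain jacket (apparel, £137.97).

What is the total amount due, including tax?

£241.78

Picture frame (8x10) £13.87: general merchandise → 3.75% → £0.52
Dress shirt £48.55: apparel → 0% → £0.00
Umbrella £39.39: general merchandise → 3.75% → £1.48
Rain jacket £137.97: apparel → 0% → £0.00
Subtotal = £239.78; tax = £2.00; total due = £241.78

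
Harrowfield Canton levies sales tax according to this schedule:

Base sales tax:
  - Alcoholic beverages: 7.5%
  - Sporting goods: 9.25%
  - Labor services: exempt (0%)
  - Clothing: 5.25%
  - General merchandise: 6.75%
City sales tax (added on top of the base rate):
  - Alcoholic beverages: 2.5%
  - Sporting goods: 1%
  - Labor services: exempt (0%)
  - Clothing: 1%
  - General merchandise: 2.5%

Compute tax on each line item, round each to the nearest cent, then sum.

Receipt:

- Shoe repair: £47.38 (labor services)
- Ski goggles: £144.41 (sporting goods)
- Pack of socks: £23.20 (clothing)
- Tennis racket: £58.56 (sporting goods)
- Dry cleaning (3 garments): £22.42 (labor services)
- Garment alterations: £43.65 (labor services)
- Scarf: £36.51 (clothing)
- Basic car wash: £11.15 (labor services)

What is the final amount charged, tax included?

£411.81

Shoe repair £47.38: labor services → 0% + 0% city = 0% → £0.00
Ski goggles £144.41: sporting goods → 9.25% + 1% city = 10.25% → £14.80
Pack of socks £23.20: clothing → 5.25% + 1% city = 6.25% → £1.45
Tennis racket £58.56: sporting goods → 9.25% + 1% city = 10.25% → £6.00
Dry cleaning (3 garments) £22.42: labor services → 0% + 0% city = 0% → £0.00
Garment alterations £43.65: labor services → 0% + 0% city = 0% → £0.00
Scarf £36.51: clothing → 5.25% + 1% city = 6.25% → £2.28
Basic car wash £11.15: labor services → 0% + 0% city = 0% → £0.00
Subtotal = £387.28; tax = £24.53; total due = £411.81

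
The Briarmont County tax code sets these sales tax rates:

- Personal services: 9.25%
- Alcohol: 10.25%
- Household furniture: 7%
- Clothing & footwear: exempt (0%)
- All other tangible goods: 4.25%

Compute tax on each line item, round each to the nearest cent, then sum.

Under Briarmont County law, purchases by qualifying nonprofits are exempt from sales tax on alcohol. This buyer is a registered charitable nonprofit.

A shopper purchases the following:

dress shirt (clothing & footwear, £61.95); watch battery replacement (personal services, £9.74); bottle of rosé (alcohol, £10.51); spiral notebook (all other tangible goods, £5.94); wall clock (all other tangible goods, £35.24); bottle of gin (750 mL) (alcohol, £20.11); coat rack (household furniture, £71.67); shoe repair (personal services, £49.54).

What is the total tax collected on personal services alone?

Watch battery replacement £9.74: personal services → 9.25% → £0.90
Shoe repair £49.54: personal services → 9.25% → £4.58
Tax on personal services = £0.90 + £4.58 = £5.48

£5.48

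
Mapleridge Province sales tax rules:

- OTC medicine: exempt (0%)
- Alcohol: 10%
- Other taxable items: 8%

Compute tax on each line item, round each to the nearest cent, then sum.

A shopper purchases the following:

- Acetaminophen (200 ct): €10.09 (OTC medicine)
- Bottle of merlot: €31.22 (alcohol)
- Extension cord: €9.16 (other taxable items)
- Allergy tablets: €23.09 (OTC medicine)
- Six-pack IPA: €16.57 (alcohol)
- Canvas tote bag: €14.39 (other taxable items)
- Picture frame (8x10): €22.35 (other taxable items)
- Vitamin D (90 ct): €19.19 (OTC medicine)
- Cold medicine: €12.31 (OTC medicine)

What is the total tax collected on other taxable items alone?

€3.67

Extension cord €9.16: other taxable items → 8% → €0.73
Canvas tote bag €14.39: other taxable items → 8% → €1.15
Picture frame (8x10) €22.35: other taxable items → 8% → €1.79
Tax on other taxable items = €0.73 + €1.15 + €1.79 = €3.67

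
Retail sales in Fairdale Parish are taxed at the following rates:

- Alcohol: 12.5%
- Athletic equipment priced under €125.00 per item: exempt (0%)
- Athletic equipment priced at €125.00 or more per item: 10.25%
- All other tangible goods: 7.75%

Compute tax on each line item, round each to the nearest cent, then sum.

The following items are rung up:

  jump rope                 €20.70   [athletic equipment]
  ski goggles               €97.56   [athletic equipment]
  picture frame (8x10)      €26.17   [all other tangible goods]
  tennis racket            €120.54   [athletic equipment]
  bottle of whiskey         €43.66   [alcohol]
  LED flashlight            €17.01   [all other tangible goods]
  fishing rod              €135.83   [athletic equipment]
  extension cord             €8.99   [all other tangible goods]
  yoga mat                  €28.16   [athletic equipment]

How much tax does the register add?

€23.43

Jump rope €20.70: athletic equipment, under €125.00 → 0% → €0.00
Ski goggles €97.56: athletic equipment, under €125.00 → 0% → €0.00
Picture frame (8x10) €26.17: all other tangible goods → 7.75% → €2.03
Tennis racket €120.54: athletic equipment, under €125.00 → 0% → €0.00
Bottle of whiskey €43.66: alcohol → 12.5% → €5.46
LED flashlight €17.01: all other tangible goods → 7.75% → €1.32
Fishing rod €135.83: athletic equipment, €125.00 or more → 10.25% → €13.92
Extension cord €8.99: all other tangible goods → 7.75% → €0.70
Yoga mat €28.16: athletic equipment, under €125.00 → 0% → €0.00
Total tax = €2.03 + €5.46 + €1.32 + €13.92 + €0.70 = €23.43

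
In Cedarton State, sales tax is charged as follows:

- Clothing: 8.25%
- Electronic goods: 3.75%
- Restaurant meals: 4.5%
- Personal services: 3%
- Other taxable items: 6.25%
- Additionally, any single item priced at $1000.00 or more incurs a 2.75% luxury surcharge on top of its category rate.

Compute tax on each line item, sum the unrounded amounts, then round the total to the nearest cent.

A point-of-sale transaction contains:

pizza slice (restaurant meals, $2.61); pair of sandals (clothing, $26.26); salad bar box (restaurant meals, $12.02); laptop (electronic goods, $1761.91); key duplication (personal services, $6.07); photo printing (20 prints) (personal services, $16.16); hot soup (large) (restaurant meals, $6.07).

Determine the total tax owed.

$118.29

Pizza slice $2.61: restaurant meals → 4.5% → $0.11745
Pair of sandals $26.26: clothing → 8.25% → $2.16645
Salad bar box $12.02: restaurant meals → 4.5% → $0.5409
Laptop $1761.91: electronic goods → 3.75% + 2.75% surcharge = 6.5% → $114.52415
Key duplication $6.07: personal services → 3% → $0.1821
Photo printing (20 prints) $16.16: personal services → 3% → $0.4848
Hot soup (large) $6.07: restaurant meals → 4.5% → $0.27315
Unrounded tax sum = $118.289 → $118.29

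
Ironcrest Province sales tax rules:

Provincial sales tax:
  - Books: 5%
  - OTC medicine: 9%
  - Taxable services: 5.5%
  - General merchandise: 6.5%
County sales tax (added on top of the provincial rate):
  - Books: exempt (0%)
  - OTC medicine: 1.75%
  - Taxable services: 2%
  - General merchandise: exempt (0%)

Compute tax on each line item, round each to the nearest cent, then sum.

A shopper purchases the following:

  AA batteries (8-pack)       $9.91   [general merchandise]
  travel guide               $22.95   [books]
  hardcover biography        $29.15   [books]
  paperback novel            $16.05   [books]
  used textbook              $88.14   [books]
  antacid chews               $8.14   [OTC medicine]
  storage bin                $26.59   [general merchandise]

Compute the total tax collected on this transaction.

$11.07

AA batteries (8-pack) $9.91: general merchandise → 6.5% + 0% county = 6.5% → $0.64
Travel guide $22.95: books → 5% + 0% county = 5% → $1.15
Hardcover biography $29.15: books → 5% + 0% county = 5% → $1.46
Paperback novel $16.05: books → 5% + 0% county = 5% → $0.80
Used textbook $88.14: books → 5% + 0% county = 5% → $4.41
Antacid chews $8.14: OTC medicine → 9% + 1.75% county = 10.75% → $0.88
Storage bin $26.59: general merchandise → 6.5% + 0% county = 6.5% → $1.73
Total tax = $0.64 + $1.15 + $1.46 + $0.80 + $4.41 + $0.88 + $1.73 = $11.07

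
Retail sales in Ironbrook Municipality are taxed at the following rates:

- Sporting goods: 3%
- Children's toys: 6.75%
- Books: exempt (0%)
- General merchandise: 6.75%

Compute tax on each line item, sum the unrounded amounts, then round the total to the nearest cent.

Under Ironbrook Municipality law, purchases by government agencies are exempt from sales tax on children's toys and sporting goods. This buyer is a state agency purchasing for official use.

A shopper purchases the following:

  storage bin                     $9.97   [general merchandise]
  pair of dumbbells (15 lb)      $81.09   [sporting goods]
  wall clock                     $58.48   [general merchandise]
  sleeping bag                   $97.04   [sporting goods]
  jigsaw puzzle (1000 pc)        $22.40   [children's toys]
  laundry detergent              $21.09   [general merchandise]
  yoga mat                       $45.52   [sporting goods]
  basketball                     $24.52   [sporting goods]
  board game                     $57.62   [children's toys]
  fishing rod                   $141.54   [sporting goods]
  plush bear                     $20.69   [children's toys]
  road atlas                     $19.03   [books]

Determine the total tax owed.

Storage bin $9.97: general merchandise → 6.75% → $0.672975
Pair of dumbbells (15 lb) $81.09: sporting goods, buyer-exempt → 0% → $0.00
Wall clock $58.48: general merchandise → 6.75% → $3.9474
Sleeping bag $97.04: sporting goods, buyer-exempt → 0% → $0.00
Jigsaw puzzle (1000 pc) $22.40: children's toys, buyer-exempt → 0% → $0.00
Laundry detergent $21.09: general merchandise → 6.75% → $1.423575
Yoga mat $45.52: sporting goods, buyer-exempt → 0% → $0.00
Basketball $24.52: sporting goods, buyer-exempt → 0% → $0.00
Board game $57.62: children's toys, buyer-exempt → 0% → $0.00
Fishing rod $141.54: sporting goods, buyer-exempt → 0% → $0.00
Plush bear $20.69: children's toys, buyer-exempt → 0% → $0.00
Road atlas $19.03: books → 0% → $0.00
Unrounded tax sum = $6.04395 → $6.04

$6.04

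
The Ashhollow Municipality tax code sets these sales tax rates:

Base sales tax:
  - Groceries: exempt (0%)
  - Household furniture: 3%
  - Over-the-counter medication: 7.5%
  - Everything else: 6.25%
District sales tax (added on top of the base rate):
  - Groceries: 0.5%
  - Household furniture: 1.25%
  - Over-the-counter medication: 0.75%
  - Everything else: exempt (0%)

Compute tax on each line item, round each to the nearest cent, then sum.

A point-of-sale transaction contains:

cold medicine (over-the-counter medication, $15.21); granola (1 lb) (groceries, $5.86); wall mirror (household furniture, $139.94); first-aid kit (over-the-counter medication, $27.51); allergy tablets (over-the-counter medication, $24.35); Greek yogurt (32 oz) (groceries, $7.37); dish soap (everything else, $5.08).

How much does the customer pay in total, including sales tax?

Cold medicine $15.21: over-the-counter medication → 7.5% + 0.75% district = 8.25% → $1.25
Granola (1 lb) $5.86: groceries → 0% + 0.5% district = 0.5% → $0.03
Wall mirror $139.94: household furniture → 3% + 1.25% district = 4.25% → $5.95
First-aid kit $27.51: over-the-counter medication → 7.5% + 0.75% district = 8.25% → $2.27
Allergy tablets $24.35: over-the-counter medication → 7.5% + 0.75% district = 8.25% → $2.01
Greek yogurt (32 oz) $7.37: groceries → 0% + 0.5% district = 0.5% → $0.04
Dish soap $5.08: everything else → 6.25% + 0% district = 6.25% → $0.32
Subtotal = $225.32; tax = $11.87; total due = $237.19

$237.19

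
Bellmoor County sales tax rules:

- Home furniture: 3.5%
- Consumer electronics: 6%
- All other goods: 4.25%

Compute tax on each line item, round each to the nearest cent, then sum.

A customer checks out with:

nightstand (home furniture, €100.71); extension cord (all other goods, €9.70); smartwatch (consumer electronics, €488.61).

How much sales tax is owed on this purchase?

Nightstand €100.71: home furniture → 3.5% → €3.52
Extension cord €9.70: all other goods → 4.25% → €0.41
Smartwatch €488.61: consumer electronics → 6% → €29.32
Total tax = €3.52 + €0.41 + €29.32 = €33.25

€33.25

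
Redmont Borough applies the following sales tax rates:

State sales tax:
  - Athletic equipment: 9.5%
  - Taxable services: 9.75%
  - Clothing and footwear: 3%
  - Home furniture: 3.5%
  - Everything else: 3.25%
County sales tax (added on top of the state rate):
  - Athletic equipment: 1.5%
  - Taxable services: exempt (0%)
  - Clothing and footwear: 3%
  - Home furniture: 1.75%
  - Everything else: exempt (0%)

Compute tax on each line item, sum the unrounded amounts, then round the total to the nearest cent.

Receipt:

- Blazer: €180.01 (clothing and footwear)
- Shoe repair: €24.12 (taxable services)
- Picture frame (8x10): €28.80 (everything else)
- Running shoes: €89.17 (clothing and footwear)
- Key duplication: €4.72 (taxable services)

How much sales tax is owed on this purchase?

€19.90

Blazer €180.01: clothing and footwear → 3% + 3% county = 6% → €10.8006
Shoe repair €24.12: taxable services → 9.75% + 0% county = 9.75% → €2.3517
Picture frame (8x10) €28.80: everything else → 3.25% + 0% county = 3.25% → €0.936
Running shoes €89.17: clothing and footwear → 3% + 3% county = 6% → €5.3502
Key duplication €4.72: taxable services → 9.75% + 0% county = 9.75% → €0.4602
Unrounded tax sum = €19.8987 → €19.90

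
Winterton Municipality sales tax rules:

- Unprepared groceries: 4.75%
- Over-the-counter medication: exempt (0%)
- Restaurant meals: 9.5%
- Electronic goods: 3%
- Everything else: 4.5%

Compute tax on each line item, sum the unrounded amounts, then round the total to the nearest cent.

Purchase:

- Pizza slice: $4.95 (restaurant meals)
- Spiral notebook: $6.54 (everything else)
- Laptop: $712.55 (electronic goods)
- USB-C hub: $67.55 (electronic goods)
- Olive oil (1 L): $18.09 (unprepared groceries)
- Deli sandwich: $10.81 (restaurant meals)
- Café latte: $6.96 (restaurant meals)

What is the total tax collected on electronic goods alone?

$23.40

Laptop $712.55: electronic goods → 3% → $21.3765
USB-C hub $67.55: electronic goods → 3% → $2.0265
Tax on electronic goods: unrounded sum = $23.403 → $23.40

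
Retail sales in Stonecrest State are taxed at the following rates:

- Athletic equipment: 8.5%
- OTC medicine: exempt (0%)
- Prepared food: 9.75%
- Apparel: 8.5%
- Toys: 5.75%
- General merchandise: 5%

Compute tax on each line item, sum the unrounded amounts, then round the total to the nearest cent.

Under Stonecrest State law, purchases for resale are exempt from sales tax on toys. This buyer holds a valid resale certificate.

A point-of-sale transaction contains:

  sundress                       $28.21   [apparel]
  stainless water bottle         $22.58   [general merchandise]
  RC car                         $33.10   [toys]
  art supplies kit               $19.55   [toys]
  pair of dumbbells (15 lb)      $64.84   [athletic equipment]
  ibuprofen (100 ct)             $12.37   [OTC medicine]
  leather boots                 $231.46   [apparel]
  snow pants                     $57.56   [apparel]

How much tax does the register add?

$33.60

Sundress $28.21: apparel → 8.5% → $2.39785
Stainless water bottle $22.58: general merchandise → 5% → $1.129
RC car $33.10: toys, buyer-exempt → 0% → $0.00
Art supplies kit $19.55: toys, buyer-exempt → 0% → $0.00
Pair of dumbbells (15 lb) $64.84: athletic equipment → 8.5% → $5.5114
Ibuprofen (100 ct) $12.37: OTC medicine → 0% → $0.00
Leather boots $231.46: apparel → 8.5% → $19.6741
Snow pants $57.56: apparel → 8.5% → $4.8926
Unrounded tax sum = $33.60495 → $33.60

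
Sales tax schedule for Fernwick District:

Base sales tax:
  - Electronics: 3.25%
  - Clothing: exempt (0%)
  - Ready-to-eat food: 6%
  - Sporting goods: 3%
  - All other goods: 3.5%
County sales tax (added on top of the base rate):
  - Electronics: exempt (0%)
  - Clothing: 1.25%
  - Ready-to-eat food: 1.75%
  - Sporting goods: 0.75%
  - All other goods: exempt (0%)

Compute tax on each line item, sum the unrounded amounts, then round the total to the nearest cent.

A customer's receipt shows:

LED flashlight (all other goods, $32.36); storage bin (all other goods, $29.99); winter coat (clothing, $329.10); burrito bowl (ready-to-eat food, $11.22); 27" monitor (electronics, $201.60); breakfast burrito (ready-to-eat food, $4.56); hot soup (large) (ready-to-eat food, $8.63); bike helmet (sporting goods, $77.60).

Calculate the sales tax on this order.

LED flashlight $32.36: all other goods → 3.5% + 0% county = 3.5% → $1.1326
Storage bin $29.99: all other goods → 3.5% + 0% county = 3.5% → $1.04965
Winter coat $329.10: clothing → 0% + 1.25% county = 1.25% → $4.11375
Burrito bowl $11.22: ready-to-eat food → 6% + 1.75% county = 7.75% → $0.86955
27" monitor $201.60: electronics → 3.25% + 0% county = 3.25% → $6.552
Breakfast burrito $4.56: ready-to-eat food → 6% + 1.75% county = 7.75% → $0.3534
Hot soup (large) $8.63: ready-to-eat food → 6% + 1.75% county = 7.75% → $0.668825
Bike helmet $77.60: sporting goods → 3% + 0.75% county = 3.75% → $2.91
Unrounded tax sum = $17.649775 → $17.65

$17.65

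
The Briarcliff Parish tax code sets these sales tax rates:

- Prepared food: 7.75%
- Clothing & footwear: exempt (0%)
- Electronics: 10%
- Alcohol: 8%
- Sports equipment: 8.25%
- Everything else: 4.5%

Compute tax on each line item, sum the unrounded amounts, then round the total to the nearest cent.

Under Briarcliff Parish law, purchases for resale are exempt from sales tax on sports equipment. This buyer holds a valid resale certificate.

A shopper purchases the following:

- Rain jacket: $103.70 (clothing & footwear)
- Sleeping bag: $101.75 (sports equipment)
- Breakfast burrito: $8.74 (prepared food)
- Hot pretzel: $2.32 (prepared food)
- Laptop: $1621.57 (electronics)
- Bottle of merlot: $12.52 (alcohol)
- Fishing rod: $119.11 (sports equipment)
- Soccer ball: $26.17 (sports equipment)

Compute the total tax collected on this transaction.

Rain jacket $103.70: clothing & footwear → 0% → $0.00
Sleeping bag $101.75: sports equipment, buyer-exempt → 0% → $0.00
Breakfast burrito $8.74: prepared food → 7.75% → $0.67735
Hot pretzel $2.32: prepared food → 7.75% → $0.1798
Laptop $1621.57: electronics → 10% → $162.157
Bottle of merlot $12.52: alcohol → 8% → $1.0016
Fishing rod $119.11: sports equipment, buyer-exempt → 0% → $0.00
Soccer ball $26.17: sports equipment, buyer-exempt → 0% → $0.00
Unrounded tax sum = $164.01575 → $164.02

$164.02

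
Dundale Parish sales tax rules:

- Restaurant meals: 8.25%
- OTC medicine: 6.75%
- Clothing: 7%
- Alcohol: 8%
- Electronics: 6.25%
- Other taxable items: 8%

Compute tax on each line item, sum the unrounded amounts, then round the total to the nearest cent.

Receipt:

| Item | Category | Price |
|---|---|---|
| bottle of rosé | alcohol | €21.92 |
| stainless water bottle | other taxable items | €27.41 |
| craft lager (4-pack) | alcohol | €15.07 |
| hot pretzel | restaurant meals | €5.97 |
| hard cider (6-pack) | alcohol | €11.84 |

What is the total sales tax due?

€6.59

Bottle of rosé €21.92: alcohol → 8% → €1.7536
Stainless water bottle €27.41: other taxable items → 8% → €2.1928
Craft lager (4-pack) €15.07: alcohol → 8% → €1.2056
Hot pretzel €5.97: restaurant meals → 8.25% → €0.492525
Hard cider (6-pack) €11.84: alcohol → 8% → €0.9472
Unrounded tax sum = €6.591725 → €6.59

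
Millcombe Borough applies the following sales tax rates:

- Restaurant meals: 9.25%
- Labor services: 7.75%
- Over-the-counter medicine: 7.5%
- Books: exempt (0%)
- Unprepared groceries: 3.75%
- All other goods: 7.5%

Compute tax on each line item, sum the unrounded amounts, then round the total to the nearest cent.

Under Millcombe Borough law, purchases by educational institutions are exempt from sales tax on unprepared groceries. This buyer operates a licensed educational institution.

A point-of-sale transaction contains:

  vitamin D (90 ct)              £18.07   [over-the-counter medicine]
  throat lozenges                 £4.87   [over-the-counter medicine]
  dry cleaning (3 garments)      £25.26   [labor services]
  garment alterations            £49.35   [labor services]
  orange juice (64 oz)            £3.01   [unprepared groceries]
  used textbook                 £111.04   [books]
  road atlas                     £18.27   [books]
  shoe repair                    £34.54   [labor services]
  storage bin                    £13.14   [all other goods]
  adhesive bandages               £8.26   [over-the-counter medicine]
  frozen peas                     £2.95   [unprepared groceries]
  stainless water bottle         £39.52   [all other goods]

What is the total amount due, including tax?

£343.03

Vitamin D (90 ct) £18.07: over-the-counter medicine → 7.5% → £1.35525
Throat lozenges £4.87: over-the-counter medicine → 7.5% → £0.36525
Dry cleaning (3 garments) £25.26: labor services → 7.75% → £1.95765
Garment alterations £49.35: labor services → 7.75% → £3.824625
Orange juice (64 oz) £3.01: unprepared groceries, buyer-exempt → 0% → £0.00
Used textbook £111.04: books → 0% → £0.00
Road atlas £18.27: books → 0% → £0.00
Shoe repair £34.54: labor services → 7.75% → £2.67685
Storage bin £13.14: all other goods → 7.5% → £0.9855
Adhesive bandages £8.26: over-the-counter medicine → 7.5% → £0.6195
Frozen peas £2.95: unprepared groceries, buyer-exempt → 0% → £0.00
Stainless water bottle £39.52: all other goods → 7.5% → £2.964
Subtotal = £328.28; unrounded tax = £14.748625 → £14.75; total due = £343.03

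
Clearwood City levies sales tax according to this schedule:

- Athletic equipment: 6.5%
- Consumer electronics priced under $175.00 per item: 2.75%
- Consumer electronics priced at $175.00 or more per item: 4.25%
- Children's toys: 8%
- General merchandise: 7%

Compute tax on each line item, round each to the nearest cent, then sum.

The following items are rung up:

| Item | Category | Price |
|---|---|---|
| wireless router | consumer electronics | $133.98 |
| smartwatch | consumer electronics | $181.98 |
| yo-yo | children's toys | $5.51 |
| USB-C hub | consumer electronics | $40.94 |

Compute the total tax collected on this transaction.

Wireless router $133.98: consumer electronics, under $175.00 → 2.75% → $3.68
Smartwatch $181.98: consumer electronics, $175.00 or more → 4.25% → $7.73
Yo-yo $5.51: children's toys → 8% → $0.44
USB-C hub $40.94: consumer electronics, under $175.00 → 2.75% → $1.13
Total tax = $3.68 + $7.73 + $0.44 + $1.13 = $12.98

$12.98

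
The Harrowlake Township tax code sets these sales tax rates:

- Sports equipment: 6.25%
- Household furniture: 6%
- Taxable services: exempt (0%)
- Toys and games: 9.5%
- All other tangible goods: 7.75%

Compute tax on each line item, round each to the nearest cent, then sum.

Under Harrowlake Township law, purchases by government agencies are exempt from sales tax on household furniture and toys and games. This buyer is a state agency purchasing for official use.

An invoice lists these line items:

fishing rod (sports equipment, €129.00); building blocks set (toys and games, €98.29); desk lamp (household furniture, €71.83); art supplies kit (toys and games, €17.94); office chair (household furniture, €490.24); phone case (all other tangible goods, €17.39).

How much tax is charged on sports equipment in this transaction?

€8.06

Fishing rod €129.00: sports equipment → 6.25% → €8.06
Tax on sports equipment = €8.06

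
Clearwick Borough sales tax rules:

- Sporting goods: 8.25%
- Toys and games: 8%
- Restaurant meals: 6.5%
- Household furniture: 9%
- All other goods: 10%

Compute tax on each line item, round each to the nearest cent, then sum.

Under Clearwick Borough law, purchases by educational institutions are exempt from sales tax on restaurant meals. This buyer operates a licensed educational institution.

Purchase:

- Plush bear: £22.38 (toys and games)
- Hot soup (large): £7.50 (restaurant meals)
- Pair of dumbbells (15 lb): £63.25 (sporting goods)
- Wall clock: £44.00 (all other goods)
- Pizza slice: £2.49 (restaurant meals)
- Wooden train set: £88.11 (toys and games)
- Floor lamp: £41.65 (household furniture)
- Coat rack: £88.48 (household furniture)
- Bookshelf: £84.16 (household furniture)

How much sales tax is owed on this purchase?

Plush bear £22.38: toys and games → 8% → £1.79
Hot soup (large) £7.50: restaurant meals, buyer-exempt → 0% → £0.00
Pair of dumbbells (15 lb) £63.25: sporting goods → 8.25% → £5.22
Wall clock £44.00: all other goods → 10% → £4.40
Pizza slice £2.49: restaurant meals, buyer-exempt → 0% → £0.00
Wooden train set £88.11: toys and games → 8% → £7.05
Floor lamp £41.65: household furniture → 9% → £3.75
Coat rack £88.48: household furniture → 9% → £7.96
Bookshelf £84.16: household furniture → 9% → £7.57
Total tax = £1.79 + £5.22 + £4.40 + £7.05 + £3.75 + £7.96 + £7.57 = £37.74

£37.74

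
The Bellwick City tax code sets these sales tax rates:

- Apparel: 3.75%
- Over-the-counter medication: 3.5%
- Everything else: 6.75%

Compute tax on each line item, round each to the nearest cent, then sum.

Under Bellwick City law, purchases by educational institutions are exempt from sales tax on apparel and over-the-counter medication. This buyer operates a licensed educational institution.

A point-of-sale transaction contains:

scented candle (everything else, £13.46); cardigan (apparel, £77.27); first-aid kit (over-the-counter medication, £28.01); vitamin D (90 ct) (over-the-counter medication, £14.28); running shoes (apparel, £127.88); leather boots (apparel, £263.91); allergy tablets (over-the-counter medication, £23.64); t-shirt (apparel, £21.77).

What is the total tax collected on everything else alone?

£0.91

Scented candle £13.46: everything else → 6.75% → £0.91
Tax on everything else = £0.91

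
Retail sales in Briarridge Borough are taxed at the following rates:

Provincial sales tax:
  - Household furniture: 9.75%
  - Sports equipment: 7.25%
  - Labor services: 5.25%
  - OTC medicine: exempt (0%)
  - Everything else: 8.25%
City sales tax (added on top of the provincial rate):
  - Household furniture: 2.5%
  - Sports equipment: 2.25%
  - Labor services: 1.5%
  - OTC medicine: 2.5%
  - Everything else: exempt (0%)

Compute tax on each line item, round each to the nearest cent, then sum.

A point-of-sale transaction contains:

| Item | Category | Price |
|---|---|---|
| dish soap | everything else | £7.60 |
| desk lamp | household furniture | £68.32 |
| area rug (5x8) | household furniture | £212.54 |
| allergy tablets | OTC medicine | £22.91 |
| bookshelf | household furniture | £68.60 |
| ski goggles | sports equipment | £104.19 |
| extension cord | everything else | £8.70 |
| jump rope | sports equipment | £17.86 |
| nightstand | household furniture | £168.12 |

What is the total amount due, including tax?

£755.76

Dish soap £7.60: everything else → 8.25% + 0% city = 8.25% → £0.63
Desk lamp £68.32: household furniture → 9.75% + 2.5% city = 12.25% → £8.37
Area rug (5x8) £212.54: household furniture → 9.75% + 2.5% city = 12.25% → £26.04
Allergy tablets £22.91: OTC medicine → 0% + 2.5% city = 2.5% → £0.57
Bookshelf £68.60: household furniture → 9.75% + 2.5% city = 12.25% → £8.40
Ski goggles £104.19: sports equipment → 7.25% + 2.25% city = 9.5% → £9.90
Extension cord £8.70: everything else → 8.25% + 0% city = 8.25% → £0.72
Jump rope £17.86: sports equipment → 7.25% + 2.25% city = 9.5% → £1.70
Nightstand £168.12: household furniture → 9.75% + 2.5% city = 12.25% → £20.59
Subtotal = £678.84; tax = £76.92; total due = £755.76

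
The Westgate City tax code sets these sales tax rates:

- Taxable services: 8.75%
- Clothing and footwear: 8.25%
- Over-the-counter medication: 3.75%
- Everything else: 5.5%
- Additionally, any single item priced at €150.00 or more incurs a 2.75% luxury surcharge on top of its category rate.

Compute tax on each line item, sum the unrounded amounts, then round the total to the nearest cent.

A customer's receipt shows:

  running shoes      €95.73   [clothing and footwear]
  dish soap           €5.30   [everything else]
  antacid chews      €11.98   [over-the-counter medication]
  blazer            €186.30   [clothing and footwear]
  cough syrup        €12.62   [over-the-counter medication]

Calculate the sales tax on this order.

Running shoes €95.73: clothing and footwear → 8.25% → €7.897725
Dish soap €5.30: everything else → 5.5% → €0.2915
Antacid chews €11.98: over-the-counter medication → 3.75% → €0.44925
Blazer €186.30: clothing and footwear → 8.25% + 2.75% surcharge = 11% → €20.493
Cough syrup €12.62: over-the-counter medication → 3.75% → €0.47325
Unrounded tax sum = €29.604725 → €29.60

€29.60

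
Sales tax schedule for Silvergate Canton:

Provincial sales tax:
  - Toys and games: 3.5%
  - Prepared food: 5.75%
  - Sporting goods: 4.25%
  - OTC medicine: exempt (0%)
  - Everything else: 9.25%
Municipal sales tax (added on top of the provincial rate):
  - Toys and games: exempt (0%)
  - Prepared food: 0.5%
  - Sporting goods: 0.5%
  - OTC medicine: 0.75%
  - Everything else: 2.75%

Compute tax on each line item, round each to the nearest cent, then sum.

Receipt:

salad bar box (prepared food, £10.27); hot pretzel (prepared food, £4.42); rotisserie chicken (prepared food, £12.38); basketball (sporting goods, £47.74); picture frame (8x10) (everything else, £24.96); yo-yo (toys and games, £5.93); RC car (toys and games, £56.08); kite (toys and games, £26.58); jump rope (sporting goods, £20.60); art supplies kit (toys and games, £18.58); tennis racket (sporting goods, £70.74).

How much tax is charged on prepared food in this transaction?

Salad bar box £10.27: prepared food → 5.75% + 0.5% municipal = 6.25% → £0.64
Hot pretzel £4.42: prepared food → 5.75% + 0.5% municipal = 6.25% → £0.28
Rotisserie chicken £12.38: prepared food → 5.75% + 0.5% municipal = 6.25% → £0.77
Tax on prepared food = £0.64 + £0.28 + £0.77 = £1.69

£1.69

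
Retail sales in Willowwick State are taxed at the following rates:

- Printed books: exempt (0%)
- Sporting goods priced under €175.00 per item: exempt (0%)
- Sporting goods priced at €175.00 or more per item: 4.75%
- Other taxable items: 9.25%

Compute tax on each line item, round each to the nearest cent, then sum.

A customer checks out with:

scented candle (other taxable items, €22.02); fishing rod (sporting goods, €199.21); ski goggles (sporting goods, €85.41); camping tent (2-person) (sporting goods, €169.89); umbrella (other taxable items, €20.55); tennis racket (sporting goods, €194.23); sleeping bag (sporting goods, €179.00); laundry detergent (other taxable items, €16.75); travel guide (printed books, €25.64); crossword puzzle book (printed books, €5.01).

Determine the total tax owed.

Scented candle €22.02: other taxable items → 9.25% → €2.04
Fishing rod €199.21: sporting goods, €175.00 or more → 4.75% → €9.46
Ski goggles €85.41: sporting goods, under €175.00 → 0% → €0.00
Camping tent (2-person) €169.89: sporting goods, under €175.00 → 0% → €0.00
Umbrella €20.55: other taxable items → 9.25% → €1.90
Tennis racket €194.23: sporting goods, €175.00 or more → 4.75% → €9.23
Sleeping bag €179.00: sporting goods, €175.00 or more → 4.75% → €8.50
Laundry detergent €16.75: other taxable items → 9.25% → €1.55
Travel guide €25.64: printed books → 0% → €0.00
Crossword puzzle book €5.01: printed books → 0% → €0.00
Total tax = €2.04 + €9.46 + €1.90 + €9.23 + €8.50 + €1.55 = €32.68

€32.68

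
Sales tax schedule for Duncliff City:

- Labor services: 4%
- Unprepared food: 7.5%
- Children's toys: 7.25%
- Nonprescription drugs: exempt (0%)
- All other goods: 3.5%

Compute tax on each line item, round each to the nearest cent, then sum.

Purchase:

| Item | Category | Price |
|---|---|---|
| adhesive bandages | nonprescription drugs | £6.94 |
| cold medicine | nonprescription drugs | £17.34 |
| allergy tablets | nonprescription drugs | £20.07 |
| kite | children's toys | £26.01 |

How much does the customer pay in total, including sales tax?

Adhesive bandages £6.94: nonprescription drugs → 0% → £0.00
Cold medicine £17.34: nonprescription drugs → 0% → £0.00
Allergy tablets £20.07: nonprescription drugs → 0% → £0.00
Kite £26.01: children's toys → 7.25% → £1.89
Subtotal = £70.36; tax = £1.89; total due = £72.25

£72.25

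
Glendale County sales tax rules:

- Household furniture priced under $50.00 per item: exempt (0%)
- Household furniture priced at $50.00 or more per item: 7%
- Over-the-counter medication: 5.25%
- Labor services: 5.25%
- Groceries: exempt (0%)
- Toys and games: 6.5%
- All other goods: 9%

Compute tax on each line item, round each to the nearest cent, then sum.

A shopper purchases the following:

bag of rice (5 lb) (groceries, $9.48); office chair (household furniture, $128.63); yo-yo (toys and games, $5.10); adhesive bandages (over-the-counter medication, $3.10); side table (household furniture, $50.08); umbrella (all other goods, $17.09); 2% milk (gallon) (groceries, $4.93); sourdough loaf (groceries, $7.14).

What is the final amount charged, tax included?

Bag of rice (5 lb) $9.48: groceries → 0% → $0.00
Office chair $128.63: household furniture, $50.00 or more → 7% → $9.00
Yo-yo $5.10: toys and games → 6.5% → $0.33
Adhesive bandages $3.10: over-the-counter medication → 5.25% → $0.16
Side table $50.08: household furniture, $50.00 or more → 7% → $3.51
Umbrella $17.09: all other goods → 9% → $1.54
2% milk (gallon) $4.93: groceries → 0% → $0.00
Sourdough loaf $7.14: groceries → 0% → $0.00
Subtotal = $225.55; tax = $14.54; total due = $240.09

$240.09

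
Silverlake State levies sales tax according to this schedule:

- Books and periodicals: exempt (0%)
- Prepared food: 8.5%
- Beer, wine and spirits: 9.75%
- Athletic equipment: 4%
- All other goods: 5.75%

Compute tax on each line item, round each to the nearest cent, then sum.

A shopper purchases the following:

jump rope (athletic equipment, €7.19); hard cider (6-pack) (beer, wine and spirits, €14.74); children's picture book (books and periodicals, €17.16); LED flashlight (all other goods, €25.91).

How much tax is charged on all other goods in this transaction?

LED flashlight €25.91: all other goods → 5.75% → €1.49
Tax on all other goods = €1.49

€1.49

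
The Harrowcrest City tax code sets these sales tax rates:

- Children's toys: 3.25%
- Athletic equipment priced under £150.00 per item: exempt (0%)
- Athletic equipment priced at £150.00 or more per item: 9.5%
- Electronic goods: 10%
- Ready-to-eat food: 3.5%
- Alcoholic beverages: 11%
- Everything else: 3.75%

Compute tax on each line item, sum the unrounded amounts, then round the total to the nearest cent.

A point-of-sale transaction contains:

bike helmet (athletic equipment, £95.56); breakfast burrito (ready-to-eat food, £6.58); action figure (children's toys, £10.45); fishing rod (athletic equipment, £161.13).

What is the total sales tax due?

£15.88

Bike helmet £95.56: athletic equipment, under £150.00 → 0% → £0.00
Breakfast burrito £6.58: ready-to-eat food → 3.5% → £0.2303
Action figure £10.45: children's toys → 3.25% → £0.339625
Fishing rod £161.13: athletic equipment, £150.00 or more → 9.5% → £15.30735
Unrounded tax sum = £15.877275 → £15.88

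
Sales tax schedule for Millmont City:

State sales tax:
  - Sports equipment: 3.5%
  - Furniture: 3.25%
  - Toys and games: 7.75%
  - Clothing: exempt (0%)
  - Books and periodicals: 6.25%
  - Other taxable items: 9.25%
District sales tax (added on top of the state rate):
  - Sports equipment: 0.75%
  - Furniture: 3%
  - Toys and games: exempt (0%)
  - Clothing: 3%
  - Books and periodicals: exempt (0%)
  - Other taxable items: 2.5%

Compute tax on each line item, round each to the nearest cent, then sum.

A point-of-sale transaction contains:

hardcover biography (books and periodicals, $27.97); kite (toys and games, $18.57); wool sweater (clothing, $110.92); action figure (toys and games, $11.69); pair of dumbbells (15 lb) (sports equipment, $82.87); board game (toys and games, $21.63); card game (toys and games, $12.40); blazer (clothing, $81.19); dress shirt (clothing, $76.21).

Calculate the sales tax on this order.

$18.32

Hardcover biography $27.97: books and periodicals → 6.25% + 0% district = 6.25% → $1.75
Kite $18.57: toys and games → 7.75% + 0% district = 7.75% → $1.44
Wool sweater $110.92: clothing → 0% + 3% district = 3% → $3.33
Action figure $11.69: toys and games → 7.75% + 0% district = 7.75% → $0.91
Pair of dumbbells (15 lb) $82.87: sports equipment → 3.5% + 0.75% district = 4.25% → $3.52
Board game $21.63: toys and games → 7.75% + 0% district = 7.75% → $1.68
Card game $12.40: toys and games → 7.75% + 0% district = 7.75% → $0.96
Blazer $81.19: clothing → 0% + 3% district = 3% → $2.44
Dress shirt $76.21: clothing → 0% + 3% district = 3% → $2.29
Total tax = $1.75 + $1.44 + $3.33 + $0.91 + $3.52 + $1.68 + $0.96 + $2.44 + $2.29 = $18.32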